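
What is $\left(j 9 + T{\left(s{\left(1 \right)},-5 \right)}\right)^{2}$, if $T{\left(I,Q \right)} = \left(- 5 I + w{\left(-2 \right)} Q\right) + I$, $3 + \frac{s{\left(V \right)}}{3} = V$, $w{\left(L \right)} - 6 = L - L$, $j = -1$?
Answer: $225$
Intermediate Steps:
$w{\left(L \right)} = 6$ ($w{\left(L \right)} = 6 + \left(L - L\right) = 6 + 0 = 6$)
$s{\left(V \right)} = -9 + 3 V$
$T{\left(I,Q \right)} = - 4 I + 6 Q$ ($T{\left(I,Q \right)} = \left(- 5 I + 6 Q\right) + I = - 4 I + 6 Q$)
$\left(j 9 + T{\left(s{\left(1 \right)},-5 \right)}\right)^{2} = \left(\left(-1\right) 9 - \left(30 + 4 \left(-9 + 3 \cdot 1\right)\right)\right)^{2} = \left(-9 - \left(30 + 4 \left(-9 + 3\right)\right)\right)^{2} = \left(-9 - 6\right)^{2} = \left(-15\right)^{2} = 225$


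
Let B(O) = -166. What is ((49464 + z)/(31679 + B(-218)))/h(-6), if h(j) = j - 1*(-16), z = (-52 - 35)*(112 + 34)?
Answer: 18381/157565 ≈ 0.11666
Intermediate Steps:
z = -12702 (z = -87*146 = -12702)
h(j) = 16 + j (h(j) = j + 16 = 16 + j)
((49464 + z)/(31679 + B(-218)))/h(-6) = ((49464 - 12702)/(31679 - 166))/(16 - 6) = (36762/31513)/10 = (36762*(1/31513))*(⅒) = (36762/31513)*(⅒) = 18381/157565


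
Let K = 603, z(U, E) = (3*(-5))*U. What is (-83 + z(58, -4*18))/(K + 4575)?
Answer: -953/5178 ≈ -0.18405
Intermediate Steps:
z(U, E) = -15*U
(-83 + z(58, -4*18))/(K + 4575) = (-83 - 15*58)/(603 + 4575) = (-83 - 870)/5178 = -953*1/5178 = -953/5178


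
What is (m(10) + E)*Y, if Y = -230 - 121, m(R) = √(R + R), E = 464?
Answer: -162864 - 702*√5 ≈ -1.6443e+5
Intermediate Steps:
m(R) = √2*√R (m(R) = √(2*R) = √2*√R)
Y = -351
(m(10) + E)*Y = (√2*√10 + 464)*(-351) = (2*√5 + 464)*(-351) = (464 + 2*√5)*(-351) = -162864 - 702*√5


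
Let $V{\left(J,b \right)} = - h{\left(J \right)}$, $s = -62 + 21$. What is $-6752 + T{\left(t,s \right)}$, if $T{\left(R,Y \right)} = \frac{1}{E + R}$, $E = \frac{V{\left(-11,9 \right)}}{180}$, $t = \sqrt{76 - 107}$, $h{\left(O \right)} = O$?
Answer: $\frac{4 \left(- 303840 \sqrt{31} + 18523 i\right)}{- 11 i + 180 \sqrt{31}} \approx -6752.0 - 0.17958 i$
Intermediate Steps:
$s = -41$
$V{\left(J,b \right)} = - J$
$t = i \sqrt{31}$ ($t = \sqrt{-31} = i \sqrt{31} \approx 5.5678 i$)
$E = \frac{11}{180}$ ($E = \frac{\left(-1\right) \left(-11\right)}{180} = 11 \cdot \frac{1}{180} = \frac{11}{180} \approx 0.061111$)
$T{\left(R,Y \right)} = \frac{1}{\frac{11}{180} + R}$
$-6752 + T{\left(t,s \right)} = -6752 + \frac{180}{11 + 180 i \sqrt{31}}$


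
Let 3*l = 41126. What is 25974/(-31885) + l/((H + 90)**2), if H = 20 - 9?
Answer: 516420188/975776655 ≈ 0.52924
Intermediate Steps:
l = 41126/3 (l = (1/3)*41126 = 41126/3 ≈ 13709.)
H = 11
25974/(-31885) + l/((H + 90)**2) = 25974/(-31885) + 41126/(3*((11 + 90)**2)) = 25974*(-1/31885) + 41126/(3*(101**2)) = -25974/31885 + (41126/3)/10201 = -25974/31885 + (41126/3)*(1/10201) = -25974/31885 + 41126/30603 = 516420188/975776655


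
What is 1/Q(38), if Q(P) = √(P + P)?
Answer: √19/38 ≈ 0.11471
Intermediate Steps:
Q(P) = √2*√P (Q(P) = √(2*P) = √2*√P)
1/Q(38) = 1/(√2*√38) = 1/(2*√19) = √19/38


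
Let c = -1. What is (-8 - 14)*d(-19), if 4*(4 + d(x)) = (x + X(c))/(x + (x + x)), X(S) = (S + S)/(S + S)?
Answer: 1639/19 ≈ 86.263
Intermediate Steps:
X(S) = 1 (X(S) = (2*S)/((2*S)) = (2*S)*(1/(2*S)) = 1)
d(x) = -4 + (1 + x)/(12*x) (d(x) = -4 + ((x + 1)/(x + (x + x)))/4 = -4 + ((1 + x)/(x + 2*x))/4 = -4 + ((1 + x)/((3*x)))/4 = -4 + ((1 + x)*(1/(3*x)))/4 = -4 + ((1 + x)/(3*x))/4 = -4 + (1 + x)/(12*x))
(-8 - 14)*d(-19) = (-8 - 14)*((1/12)*(1 - 47*(-19))/(-19)) = -11*(-1)*(1 + 893)/(6*19) = -11*(-1)*894/(6*19) = -22*(-149/38) = 1639/19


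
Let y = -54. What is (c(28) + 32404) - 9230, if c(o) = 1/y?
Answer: 1251395/54 ≈ 23174.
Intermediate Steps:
c(o) = -1/54 (c(o) = 1/(-54) = -1/54)
(c(28) + 32404) - 9230 = (-1/54 + 32404) - 9230 = 1749815/54 - 9230 = 1251395/54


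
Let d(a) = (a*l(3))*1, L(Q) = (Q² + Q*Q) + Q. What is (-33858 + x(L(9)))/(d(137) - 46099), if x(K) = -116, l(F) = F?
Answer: 16987/22844 ≈ 0.74361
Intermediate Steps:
L(Q) = Q + 2*Q² (L(Q) = (Q² + Q²) + Q = 2*Q² + Q = Q + 2*Q²)
d(a) = 3*a (d(a) = (a*3)*1 = (3*a)*1 = 3*a)
(-33858 + x(L(9)))/(d(137) - 46099) = (-33858 - 116)/(3*137 - 46099) = -33974/(411 - 46099) = -33974/(-45688) = -33974*(-1/45688) = 16987/22844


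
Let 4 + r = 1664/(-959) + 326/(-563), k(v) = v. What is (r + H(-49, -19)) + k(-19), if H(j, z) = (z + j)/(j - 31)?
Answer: -264172551/10798340 ≈ -24.464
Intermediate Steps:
H(j, z) = (j + z)/(-31 + j)
r = -3409134/539917 (r = -4 + (1664/(-959) + 326/(-563)) = -4 + (1664*(-1/959) + 326*(-1/563)) = -4 + (-1664/959 - 326/563) = -4 - 1249466/539917 = -3409134/539917 ≈ -6.3142)
(r + H(-49, -19)) + k(-19) = (-3409134/539917 + (-49 - 19)/(-31 - 49)) - 19 = (-3409134/539917 - 68/(-80)) - 19 = (-3409134/539917 - 1/80*(-68)) - 19 = (-3409134/539917 + 17/20) - 19 = -59004091/10798340 - 19 = -264172551/10798340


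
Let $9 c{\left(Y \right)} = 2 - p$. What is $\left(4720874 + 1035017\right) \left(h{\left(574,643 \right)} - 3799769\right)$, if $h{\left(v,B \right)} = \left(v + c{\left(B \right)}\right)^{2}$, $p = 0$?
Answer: $- \frac{1617825925175915}{81} \approx -1.9973 \cdot 10^{13}$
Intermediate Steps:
$c{\left(Y \right)} = \frac{2}{9}$ ($c{\left(Y \right)} = \frac{2 - 0}{9} = \frac{2 + 0}{9} = \frac{1}{9} \cdot 2 = \frac{2}{9}$)
$h{\left(v,B \right)} = \left(\frac{2}{9} + v\right)^{2}$ ($h{\left(v,B \right)} = \left(v + \frac{2}{9}\right)^{2} = \left(\frac{2}{9} + v\right)^{2}$)
$\left(4720874 + 1035017\right) \left(h{\left(574,643 \right)} - 3799769\right) = \left(4720874 + 1035017\right) \left(\frac{\left(2 + 9 \cdot 574\right)^{2}}{81} - 3799769\right) = 5755891 \left(\frac{\left(2 + 5166\right)^{2}}{81} - 3799769\right) = 5755891 \left(\frac{5168^{2}}{81} - 3799769\right) = 5755891 \left(\frac{1}{81} \cdot 26708224 - 3799769\right) = 5755891 \left(\frac{26708224}{81} - 3799769\right) = 5755891 \left(- \frac{281073065}{81}\right) = - \frac{1617825925175915}{81}$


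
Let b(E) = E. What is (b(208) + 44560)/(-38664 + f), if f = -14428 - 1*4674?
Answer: -22384/28883 ≈ -0.77499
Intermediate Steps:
f = -19102 (f = -14428 - 4674 = -19102)
(b(208) + 44560)/(-38664 + f) = (208 + 44560)/(-38664 - 19102) = 44768/(-57766) = 44768*(-1/57766) = -22384/28883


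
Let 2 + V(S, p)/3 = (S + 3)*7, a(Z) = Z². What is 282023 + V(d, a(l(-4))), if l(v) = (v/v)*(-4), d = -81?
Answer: 280379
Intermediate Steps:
l(v) = -4 (l(v) = 1*(-4) = -4)
V(S, p) = 57 + 21*S (V(S, p) = -6 + 3*((S + 3)*7) = -6 + 3*((3 + S)*7) = -6 + 3*(21 + 7*S) = -6 + (63 + 21*S) = 57 + 21*S)
282023 + V(d, a(l(-4))) = 282023 + (57 + 21*(-81)) = 282023 + (57 - 1701) = 282023 - 1644 = 280379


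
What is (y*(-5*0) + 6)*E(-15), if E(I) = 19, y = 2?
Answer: 114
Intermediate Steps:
(y*(-5*0) + 6)*E(-15) = (2*(-5*0) + 6)*19 = (2*0 + 6)*19 = (0 + 6)*19 = 6*19 = 114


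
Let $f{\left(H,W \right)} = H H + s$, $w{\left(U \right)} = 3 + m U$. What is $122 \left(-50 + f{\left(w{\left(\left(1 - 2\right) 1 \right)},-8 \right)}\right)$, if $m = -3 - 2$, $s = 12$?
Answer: $3172$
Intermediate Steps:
$m = -5$
$w{\left(U \right)} = 3 - 5 U$
$f{\left(H,W \right)} = 12 + H^{2}$ ($f{\left(H,W \right)} = H H + 12 = H^{2} + 12 = 12 + H^{2}$)
$122 \left(-50 + f{\left(w{\left(\left(1 - 2\right) 1 \right)},-8 \right)}\right) = 122 \left(-50 + \left(12 + \left(3 - 5 \left(1 - 2\right) 1\right)^{2}\right)\right) = 122 \left(-50 + \left(12 + \left(3 - 5 \left(\left(-1\right) 1\right)\right)^{2}\right)\right) = 122 \left(-50 + \left(12 + \left(3 - -5\right)^{2}\right)\right) = 122 \left(-50 + \left(12 + \left(3 + 5\right)^{2}\right)\right) = 122 \left(-50 + \left(12 + 8^{2}\right)\right) = 122 \left(-50 + \left(12 + 64\right)\right) = 122 \left(-50 + 76\right) = 122 \cdot 26 = 3172$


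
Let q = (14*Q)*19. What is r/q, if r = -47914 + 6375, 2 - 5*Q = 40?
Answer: 207695/10108 ≈ 20.548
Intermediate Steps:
Q = -38/5 (Q = 2/5 - 1/5*40 = 2/5 - 8 = -38/5 ≈ -7.6000)
r = -41539
q = -10108/5 (q = (14*(-38/5))*19 = -532/5*19 = -10108/5 ≈ -2021.6)
r/q = -41539/(-10108/5) = -41539*(-5/10108) = 207695/10108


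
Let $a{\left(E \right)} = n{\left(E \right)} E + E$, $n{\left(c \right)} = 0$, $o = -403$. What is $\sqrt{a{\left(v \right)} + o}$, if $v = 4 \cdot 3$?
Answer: $i \sqrt{391} \approx 19.774 i$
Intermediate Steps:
$v = 12$
$a{\left(E \right)} = E$ ($a{\left(E \right)} = 0 E + E = 0 + E = E$)
$\sqrt{a{\left(v \right)} + o} = \sqrt{12 - 403} = \sqrt{-391} = i \sqrt{391}$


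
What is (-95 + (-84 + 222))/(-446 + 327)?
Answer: -43/119 ≈ -0.36134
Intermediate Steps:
(-95 + (-84 + 222))/(-446 + 327) = (-95 + 138)/(-119) = 43*(-1/119) = -43/119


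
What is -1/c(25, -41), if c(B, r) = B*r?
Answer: 1/1025 ≈ 0.00097561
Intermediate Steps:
-1/c(25, -41) = -1/(25*(-41)) = -1/(-1025) = -1*(-1/1025) = 1/1025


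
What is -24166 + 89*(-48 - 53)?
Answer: -33155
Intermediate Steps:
-24166 + 89*(-48 - 53) = -24166 + 89*(-101) = -24166 - 8989 = -33155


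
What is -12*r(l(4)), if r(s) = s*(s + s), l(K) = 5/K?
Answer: -75/2 ≈ -37.500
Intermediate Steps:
r(s) = 2*s² (r(s) = s*(2*s) = 2*s²)
-12*r(l(4)) = -24*(5/4)² = -24*25/16 = -12*25/8 = -75/2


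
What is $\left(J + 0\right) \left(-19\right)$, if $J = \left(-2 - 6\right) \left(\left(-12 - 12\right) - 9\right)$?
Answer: $-5016$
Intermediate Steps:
$J = 264$ ($J = - 8 \left(\left(-12 - 12\right) - 9\right) = - 8 \left(-24 - 9\right) = \left(-8\right) \left(-33\right) = 264$)
$\left(J + 0\right) \left(-19\right) = \left(264 + 0\right) \left(-19\right) = 264 \left(-19\right) = -5016$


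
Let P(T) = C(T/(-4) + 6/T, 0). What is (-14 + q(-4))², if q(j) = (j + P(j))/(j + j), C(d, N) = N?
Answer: 729/4 ≈ 182.25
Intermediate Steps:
P(T) = 0
q(j) = ½ (q(j) = (j + 0)/(j + j) = j/((2*j)) = j*(1/(2*j)) = ½)
(-14 + q(-4))² = (-14 + ½)² = (-27/2)² = 729/4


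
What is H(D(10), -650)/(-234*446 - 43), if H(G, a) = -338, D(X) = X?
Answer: 338/104407 ≈ 0.0032373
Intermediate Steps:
H(D(10), -650)/(-234*446 - 43) = -338/(-234*446 - 43) = -338/(-104364 - 43) = -338/(-104407) = -338*(-1/104407) = 338/104407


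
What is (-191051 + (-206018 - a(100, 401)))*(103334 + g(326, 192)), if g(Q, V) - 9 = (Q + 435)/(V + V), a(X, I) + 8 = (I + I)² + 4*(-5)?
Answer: -41281574615885/384 ≈ -1.0750e+11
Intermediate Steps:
a(X, I) = -28 + 4*I² (a(X, I) = -8 + ((I + I)² + 4*(-5)) = -8 + ((2*I)² - 20) = -8 + (4*I² - 20) = -8 + (-20 + 4*I²) = -28 + 4*I²)
g(Q, V) = 9 + (435 + Q)/(2*V) (g(Q, V) = 9 + (Q + 435)/(V + V) = 9 + (435 + Q)/((2*V)) = 9 + (435 + Q)*(1/(2*V)) = 9 + (435 + Q)/(2*V))
(-191051 + (-206018 - a(100, 401)))*(103334 + g(326, 192)) = (-191051 + (-206018 - (-28 + 4*401²)))*(103334 + (½)*(435 + 326 + 18*192)/192) = (-191051 + (-206018 - (-28 + 4*160801)))*(103334 + (½)*(1/192)*(435 + 326 + 3456)) = (-191051 + (-206018 - (-28 + 643204)))*(103334 + (½)*(1/192)*4217) = (-191051 + (-206018 - 1*643176))*(103334 + 4217/384) = (-191051 + (-206018 - 643176))*(39684473/384) = (-191051 - 849194)*(39684473/384) = -1040245*39684473/384 = -41281574615885/384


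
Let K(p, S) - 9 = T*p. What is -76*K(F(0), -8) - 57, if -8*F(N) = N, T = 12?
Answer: -741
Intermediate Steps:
F(N) = -N/8
K(p, S) = 9 + 12*p
-76*K(F(0), -8) - 57 = -76*(9 + 12*(-⅛*0)) - 57 = -76*(9 + 12*0) - 57 = -76*(9 + 0) - 57 = -76*9 - 57 = -684 - 57 = -741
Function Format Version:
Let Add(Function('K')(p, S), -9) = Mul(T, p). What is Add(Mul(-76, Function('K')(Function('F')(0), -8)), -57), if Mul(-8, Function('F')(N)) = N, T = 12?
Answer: -741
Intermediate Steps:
Function('F')(N) = Mul(Rational(-1, 8), N)
Function('K')(p, S) = Add(9, Mul(12, p))
Add(Mul(-76, Function('K')(Function('F')(0), -8)), -57) = Add(Mul(-76, Add(9, Mul(12, Mul(Rational(-1, 8), 0)))), -57) = Add(Mul(-76, Add(9, Mul(12, 0))), -57) = Add(Mul(-76, Add(9, 0)), -57) = Add(Mul(-76, 9), -57) = Add(-684, -57) = -741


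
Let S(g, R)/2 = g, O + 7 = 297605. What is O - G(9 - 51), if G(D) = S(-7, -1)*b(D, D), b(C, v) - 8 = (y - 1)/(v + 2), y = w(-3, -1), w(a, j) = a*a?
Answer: 1488536/5 ≈ 2.9771e+5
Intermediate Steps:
O = 297598 (O = -7 + 297605 = 297598)
S(g, R) = 2*g
w(a, j) = a**2
y = 9 (y = (-3)**2 = 9)
b(C, v) = 8 + 8/(2 + v) (b(C, v) = 8 + (9 - 1)/(v + 2) = 8 + 8/(2 + v))
G(D) = -112*(3 + D)/(2 + D) (G(D) = (2*(-7))*(8*(3 + D)/(2 + D)) = -112*(3 + D)/(2 + D))
O - G(9 - 51) = 297598 - 112*(-3 - (9 - 51))/(2 + (9 - 51)) = 297598 - 112*(-3 - 1*(-42))/(2 - 42) = 297598 - 112*(-3 + 42)/(-40) = 297598 - 112*(-1)*39/40 = 297598 - 1*(-546/5) = 297598 + 546/5 = 1488536/5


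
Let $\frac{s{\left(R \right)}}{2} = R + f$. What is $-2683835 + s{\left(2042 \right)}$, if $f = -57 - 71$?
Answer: $-2680007$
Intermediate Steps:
$f = -128$
$s{\left(R \right)} = -256 + 2 R$ ($s{\left(R \right)} = 2 \left(R - 128\right) = 2 \left(-128 + R\right) = -256 + 2 R$)
$-2683835 + s{\left(2042 \right)} = -2683835 + \left(-256 + 2 \cdot 2042\right) = -2683835 + \left(-256 + 4084\right) = -2683835 + 3828 = -2680007$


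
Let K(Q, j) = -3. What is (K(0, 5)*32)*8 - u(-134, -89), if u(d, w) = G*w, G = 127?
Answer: 10535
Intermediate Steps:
u(d, w) = 127*w
(K(0, 5)*32)*8 - u(-134, -89) = -3*32*8 - 127*(-89) = -96*8 - 1*(-11303) = -768 + 11303 = 10535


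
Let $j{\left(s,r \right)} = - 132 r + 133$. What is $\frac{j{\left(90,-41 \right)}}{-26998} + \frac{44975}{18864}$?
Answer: $\frac{554817085}{254645136} \approx 2.1788$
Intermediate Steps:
$j{\left(s,r \right)} = 133 - 132 r$
$\frac{j{\left(90,-41 \right)}}{-26998} + \frac{44975}{18864} = \frac{133 - -5412}{-26998} + \frac{44975}{18864} = \left(133 + 5412\right) \left(- \frac{1}{26998}\right) + 44975 \cdot \frac{1}{18864} = 5545 \left(- \frac{1}{26998}\right) + \frac{44975}{18864} = - \frac{5545}{26998} + \frac{44975}{18864} = \frac{554817085}{254645136}$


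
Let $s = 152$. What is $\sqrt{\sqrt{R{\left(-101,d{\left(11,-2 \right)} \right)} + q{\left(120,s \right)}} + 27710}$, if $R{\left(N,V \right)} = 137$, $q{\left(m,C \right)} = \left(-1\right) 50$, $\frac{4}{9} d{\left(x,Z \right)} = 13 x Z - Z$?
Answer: $\sqrt{27710 + \sqrt{87}} \approx 166.49$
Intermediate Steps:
$d{\left(x,Z \right)} = - \frac{9 Z}{4} + \frac{117 Z x}{4}$ ($d{\left(x,Z \right)} = \frac{9 \left(13 x Z - Z\right)}{4} = \frac{9 \left(13 Z x - Z\right)}{4} = \frac{9 \left(- Z + 13 Z x\right)}{4} = - \frac{9 Z}{4} + \frac{117 Z x}{4}$)
$q{\left(m,C \right)} = -50$
$\sqrt{\sqrt{R{\left(-101,d{\left(11,-2 \right)} \right)} + q{\left(120,s \right)}} + 27710} = \sqrt{\sqrt{137 - 50} + 27710} = \sqrt{\sqrt{87} + 27710} = \sqrt{27710 + \sqrt{87}}$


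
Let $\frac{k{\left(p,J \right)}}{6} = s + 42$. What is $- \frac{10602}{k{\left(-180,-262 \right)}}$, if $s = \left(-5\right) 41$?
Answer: $\frac{1767}{163} \approx 10.84$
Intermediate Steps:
$s = -205$
$k{\left(p,J \right)} = -978$ ($k{\left(p,J \right)} = 6 \left(-205 + 42\right) = 6 \left(-163\right) = -978$)
$- \frac{10602}{k{\left(-180,-262 \right)}} = - \frac{10602}{-978} = \left(-10602\right) \left(- \frac{1}{978}\right) = \frac{1767}{163}$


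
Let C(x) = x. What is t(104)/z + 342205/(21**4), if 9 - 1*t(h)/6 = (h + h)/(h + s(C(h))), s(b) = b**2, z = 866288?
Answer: 741146411969/421191391320 ≈ 1.7596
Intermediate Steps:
t(h) = 54 - 12*h/(h + h**2) (t(h) = 54 - 6*(h + h)/(h + h**2) = 54 - 6*2*h/(h + h**2) = 54 - 12*h/(h + h**2))
t(104)/z + 342205/(21**4) = (6*(7 + 9*104)/(1 + 104))/866288 + 342205/(21**4) = (6*(7 + 936)/105)*(1/866288) + 342205/194481 = (6*(1/105)*943)*(1/866288) + 342205*(1/194481) = (1886/35)*(1/866288) + 342205/194481 = 943/15160040 + 342205/194481 = 741146411969/421191391320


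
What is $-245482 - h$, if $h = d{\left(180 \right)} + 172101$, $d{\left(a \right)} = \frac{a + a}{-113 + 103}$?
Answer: $-417547$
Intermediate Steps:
$d{\left(a \right)} = - \frac{a}{5}$ ($d{\left(a \right)} = \frac{2 a}{-10} = 2 a \left(- \frac{1}{10}\right) = - \frac{a}{5}$)
$h = 172065$ ($h = \left(- \frac{1}{5}\right) 180 + 172101 = -36 + 172101 = 172065$)
$-245482 - h = -245482 - 172065 = -417547$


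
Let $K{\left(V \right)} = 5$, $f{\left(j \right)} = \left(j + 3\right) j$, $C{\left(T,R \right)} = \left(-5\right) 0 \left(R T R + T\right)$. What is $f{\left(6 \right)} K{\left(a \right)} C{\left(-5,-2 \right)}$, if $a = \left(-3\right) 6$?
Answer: $0$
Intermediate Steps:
$C{\left(T,R \right)} = 0$ ($C{\left(T,R \right)} = 0 \left(T R^{2} + T\right) = 0 \left(T + T R^{2}\right) = 0$)
$f{\left(j \right)} = j \left(3 + j\right)$ ($f{\left(j \right)} = \left(3 + j\right) j = j \left(3 + j\right)$)
$a = -18$
$f{\left(6 \right)} K{\left(a \right)} C{\left(-5,-2 \right)} = 6 \left(3 + 6\right) 5 \cdot 0 = 6 \cdot 9 \cdot 5 \cdot 0 = 54 \cdot 5 \cdot 0 = 270 \cdot 0 = 0$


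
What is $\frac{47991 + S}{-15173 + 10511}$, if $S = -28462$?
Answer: $- \frac{19529}{4662} \approx -4.189$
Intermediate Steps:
$\frac{47991 + S}{-15173 + 10511} = \frac{47991 - 28462}{-15173 + 10511} = \frac{19529}{-4662} = 19529 \left(- \frac{1}{4662}\right) = - \frac{19529}{4662}$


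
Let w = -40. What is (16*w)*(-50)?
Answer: 32000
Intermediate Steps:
(16*w)*(-50) = (16*(-40))*(-50) = -640*(-50) = 32000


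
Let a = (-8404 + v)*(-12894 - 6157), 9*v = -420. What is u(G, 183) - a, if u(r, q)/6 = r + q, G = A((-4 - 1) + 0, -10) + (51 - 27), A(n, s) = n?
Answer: -482977316/3 ≈ -1.6099e+8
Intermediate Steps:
v = -140/3 (v = (⅑)*(-420) = -140/3 ≈ -46.667)
a = 482980952/3 (a = (-8404 - 140/3)*(-12894 - 6157) = -25352/3*(-19051) = 482980952/3 ≈ 1.6099e+8)
G = 19 (G = ((-4 - 1) + 0) + (51 - 27) = (-5 + 0) + 24 = -5 + 24 = 19)
u(r, q) = 6*q + 6*r (u(r, q) = 6*(r + q) = 6*(q + r) = 6*q + 6*r)
u(G, 183) - a = (6*183 + 6*19) - 1*482980952/3 = (1098 + 114) - 482980952/3 = 1212 - 482980952/3 = -482977316/3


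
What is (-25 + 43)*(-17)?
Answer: -306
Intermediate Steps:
(-25 + 43)*(-17) = 18*(-17) = -306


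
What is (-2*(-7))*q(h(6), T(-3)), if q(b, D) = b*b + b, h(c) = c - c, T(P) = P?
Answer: 0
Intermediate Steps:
h(c) = 0
q(b, D) = b + b² (q(b, D) = b² + b = b + b²)
(-2*(-7))*q(h(6), T(-3)) = (-2*(-7))*(0*(1 + 0)) = 14*(0*1) = 14*0 = 0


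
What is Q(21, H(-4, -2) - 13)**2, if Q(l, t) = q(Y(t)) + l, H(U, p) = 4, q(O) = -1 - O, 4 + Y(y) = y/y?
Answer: 529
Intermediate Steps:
Y(y) = -3 (Y(y) = -4 + y/y = -4 + 1 = -3)
Q(l, t) = 2 + l (Q(l, t) = (-1 - 1*(-3)) + l = (-1 + 3) + l = 2 + l)
Q(21, H(-4, -2) - 13)**2 = (2 + 21)**2 = 23**2 = 529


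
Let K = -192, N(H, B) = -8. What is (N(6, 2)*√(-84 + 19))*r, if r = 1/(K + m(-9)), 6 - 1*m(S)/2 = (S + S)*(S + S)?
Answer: 2*I*√65/207 ≈ 0.077896*I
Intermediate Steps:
m(S) = 12 - 8*S² (m(S) = 12 - 2*(S + S)*(S + S) = 12 - 2*2*S*2*S = 12 - 8*S²)
r = -1/828 (r = 1/(-192 + (12 - 8*(-9)²)) = 1/(-192 + (12 - 8*81)) = 1/(-192 + (12 - 648)) = 1/(-192 - 636) = 1/(-828) = -1/828 ≈ -0.0012077)
(N(6, 2)*√(-84 + 19))*r = -8*√(-84 + 19)*(-1/828) = -8*I*√65*(-1/828) = 2*I*√65/207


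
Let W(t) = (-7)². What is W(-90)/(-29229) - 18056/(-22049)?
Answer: 526678423/644470221 ≈ 0.81723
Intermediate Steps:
W(t) = 49
W(-90)/(-29229) - 18056/(-22049) = 49/(-29229) - 18056/(-22049) = 49*(-1/29229) - 18056*(-1/22049) = -49/29229 + 18056/22049 = 526678423/644470221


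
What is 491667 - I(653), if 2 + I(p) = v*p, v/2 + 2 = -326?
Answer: 920037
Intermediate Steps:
v = -656 (v = -4 + 2*(-326) = -4 - 652 = -656)
I(p) = -2 - 656*p
491667 - I(653) = 491667 - (-2 - 656*653) = 491667 - (-2 - 428368) = 491667 - 1*(-428370) = 491667 + 428370 = 920037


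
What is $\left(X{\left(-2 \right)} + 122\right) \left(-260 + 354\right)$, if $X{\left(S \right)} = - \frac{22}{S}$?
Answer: $12502$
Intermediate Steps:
$\left(X{\left(-2 \right)} + 122\right) \left(-260 + 354\right) = \left(- \frac{22}{-2} + 122\right) \left(-260 + 354\right) = \left(\left(-22\right) \left(- \frac{1}{2}\right) + 122\right) 94 = \left(11 + 122\right) 94 = 133 \cdot 94 = 12502$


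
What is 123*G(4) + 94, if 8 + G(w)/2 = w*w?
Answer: 2062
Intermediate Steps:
G(w) = -16 + 2*w² (G(w) = -16 + 2*(w*w) = -16 + 2*w²)
123*G(4) + 94 = 123*(-16 + 2*4²) + 94 = 123*(-16 + 2*16) + 94 = 123*(-16 + 32) + 94 = 123*16 + 94 = 1968 + 94 = 2062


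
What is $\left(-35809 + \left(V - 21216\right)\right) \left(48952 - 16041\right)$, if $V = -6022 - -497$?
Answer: $-2058583050$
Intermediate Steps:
$V = -5525$ ($V = -6022 + 497 = -5525$)
$\left(-35809 + \left(V - 21216\right)\right) \left(48952 - 16041\right) = \left(-35809 - 26741\right) \left(48952 - 16041\right) = \left(-35809 - 26741\right) 32911 = \left(-62550\right) 32911 = -2058583050$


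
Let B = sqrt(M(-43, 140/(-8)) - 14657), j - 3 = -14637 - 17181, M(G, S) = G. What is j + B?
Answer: -31815 + 70*I*sqrt(3) ≈ -31815.0 + 121.24*I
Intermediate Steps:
j = -31815 (j = 3 + (-14637 - 17181) = 3 - 31818 = -31815)
B = 70*I*sqrt(3) (B = sqrt(-43 - 14657) = sqrt(-14700) = 70*I*sqrt(3) ≈ 121.24*I)
j + B = -31815 + 70*I*sqrt(3)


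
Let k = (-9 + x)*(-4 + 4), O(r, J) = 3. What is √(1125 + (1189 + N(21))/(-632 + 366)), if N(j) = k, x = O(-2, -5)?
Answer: √79284226/266 ≈ 33.474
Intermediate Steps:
x = 3
k = 0 (k = (-9 + 3)*(-4 + 4) = -6*0 = 0)
N(j) = 0
√(1125 + (1189 + N(21))/(-632 + 366)) = √(1125 + (1189 + 0)/(-632 + 366)) = √(1125 + 1189/(-266)) = √(1125 + 1189*(-1/266)) = √(1125 - 1189/266) = √(298061/266) = √79284226/266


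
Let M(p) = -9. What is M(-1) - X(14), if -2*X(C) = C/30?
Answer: -263/30 ≈ -8.7667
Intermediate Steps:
X(C) = -C/60 (X(C) = -C/(2*30) = -C/60)
M(-1) - X(14) = -9 - (-1)*14/60 = -9 - 1*(-7/30) = -9 + 7/30 = -263/30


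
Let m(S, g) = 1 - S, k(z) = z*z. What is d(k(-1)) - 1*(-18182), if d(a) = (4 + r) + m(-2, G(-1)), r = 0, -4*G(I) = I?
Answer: 18189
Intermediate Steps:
G(I) = -I/4
k(z) = z**2
d(a) = 7 (d(a) = (4 + 0) + (1 - 1*(-2)) = 4 + (1 + 2) = 4 + 3 = 7)
d(k(-1)) - 1*(-18182) = 7 - 1*(-18182) = 7 + 18182 = 18189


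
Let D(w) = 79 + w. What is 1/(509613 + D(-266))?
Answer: 1/509426 ≈ 1.9630e-6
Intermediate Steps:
1/(509613 + D(-266)) = 1/(509613 + (79 - 266)) = 1/(509613 - 187) = 1/509426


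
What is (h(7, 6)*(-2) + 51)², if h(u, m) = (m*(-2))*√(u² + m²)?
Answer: 51561 + 2448*√85 ≈ 74131.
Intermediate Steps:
h(u, m) = -2*m*√(m² + u²) (h(u, m) = (-2*m)*√(m² + u²) = -2*m*√(m² + u²))
(h(7, 6)*(-2) + 51)² = (-2*6*√(6² + 7²)*(-2) + 51)² = (-2*6*√(36 + 49)*(-2) + 51)² = (-2*6*√85*(-2) + 51)² = (-12*√85*(-2) + 51)² = (24*√85 + 51)² = (51 + 24*√85)²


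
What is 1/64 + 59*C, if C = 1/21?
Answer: 3797/1344 ≈ 2.8251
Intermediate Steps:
C = 1/21 ≈ 0.047619
1/64 + 59*C = 1/64 + 59*(1/21) = 1/64 + 59/21 = 3797/1344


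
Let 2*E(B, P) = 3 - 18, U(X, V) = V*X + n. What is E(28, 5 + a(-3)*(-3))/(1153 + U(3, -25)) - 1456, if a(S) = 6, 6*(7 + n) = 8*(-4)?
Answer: -9309709/6394 ≈ -1456.0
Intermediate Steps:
n = -37/3 (n = -7 + (8*(-4))/6 = -7 + (⅙)*(-32) = -7 - 16/3 = -37/3 ≈ -12.333)
U(X, V) = -37/3 + V*X (U(X, V) = V*X - 37/3 = -37/3 + V*X)
E(B, P) = -15/2 (E(B, P) = (3 - 18)/2 = (½)*(-15) = -15/2)
E(28, 5 + a(-3)*(-3))/(1153 + U(3, -25)) - 1456 = -15/(2*(1153 + (-37/3 - 25*3))) - 1456 = -15/(2*(1153 + (-37/3 - 75))) - 1456 = -15/(2*(1153 - 262/3)) - 1456 = -15/(2*3197/3) - 1456 = -15/2*3/3197 - 1456 = -45/6394 - 1456 = -9309709/6394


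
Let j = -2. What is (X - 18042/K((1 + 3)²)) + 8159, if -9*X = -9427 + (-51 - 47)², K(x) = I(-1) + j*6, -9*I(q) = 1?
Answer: 3148696/327 ≈ 9629.0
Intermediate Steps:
I(q) = -⅑ (I(q) = -⅑*1 = -⅑)
K(x) = -109/9 (K(x) = -⅑ - 2*6 = -⅑ - 12 = -109/9)
X = -59/3 (X = -(-9427 + (-51 - 47)²)/9 = -(-9427 + (-98)²)/9 = -(-9427 + 9604)/9 = -⅑*177 = -59/3 ≈ -19.667)
(X - 18042/K((1 + 3)²)) + 8159 = (-59/3 - 18042/(-109/9)) + 8159 = (-59/3 - 18042*(-9/109)) + 8159 = (-59/3 + 162378/109) + 8159 = 480703/327 + 8159 = 3148696/327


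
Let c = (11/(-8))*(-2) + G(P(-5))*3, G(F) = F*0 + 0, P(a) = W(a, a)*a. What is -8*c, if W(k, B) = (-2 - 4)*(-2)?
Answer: -22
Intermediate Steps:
W(k, B) = 12 (W(k, B) = -6*(-2) = 12)
P(a) = 12*a
G(F) = 0 (G(F) = 0 + 0 = 0)
c = 11/4 (c = (11/(-8))*(-2) + 0*3 = (11*(-⅛))*(-2) + 0 = -11/8*(-2) + 0 = 11/4 + 0 = 11/4 ≈ 2.7500)
-8*c = -8*11/4 = -22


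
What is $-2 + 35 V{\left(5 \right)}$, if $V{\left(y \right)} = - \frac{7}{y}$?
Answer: $-51$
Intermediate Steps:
$-2 + 35 V{\left(5 \right)} = -2 + 35 \left(- \frac{7}{5}\right) = -2 - 49 = -51$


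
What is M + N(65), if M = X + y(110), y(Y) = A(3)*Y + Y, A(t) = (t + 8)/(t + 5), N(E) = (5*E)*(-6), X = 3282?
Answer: 6373/4 ≈ 1593.3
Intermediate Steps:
N(E) = -30*E
A(t) = (8 + t)/(5 + t)
y(Y) = 19*Y/8 (y(Y) = ((8 + 3)/(5 + 3))*Y + Y = (11/8)*Y + Y = ((⅛)*11)*Y + Y = 11*Y/8 + Y = 19*Y/8)
M = 14173/4 (M = 3282 + (19/8)*110 = 3282 + 1045/4 = 14173/4 ≈ 3543.3)
M + N(65) = 14173/4 - 30*65 = 14173/4 - 1950 = 6373/4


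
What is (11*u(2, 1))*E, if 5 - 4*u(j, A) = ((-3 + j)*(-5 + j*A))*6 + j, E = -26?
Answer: 2145/2 ≈ 1072.5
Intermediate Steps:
u(j, A) = 5/4 - j/4 - 3*(-5 + A*j)*(-3 + j)/2 (u(j, A) = 5/4 - (((-3 + j)*(-5 + j*A))*6 + j)/4 = 5/4 - (((-3 + j)*(-5 + A*j))*6 + j)/4 = 5/4 - (((-5 + A*j)*(-3 + j))*6 + j)/4 = 5/4 - (6*(-5 + A*j)*(-3 + j) + j)/4 = 5/4 - (j + 6*(-5 + A*j)*(-3 + j))/4 = 5/4 + (-j/4 - 3*(-5 + A*j)*(-3 + j)/2) = 5/4 - j/4 - 3*(-5 + A*j)*(-3 + j)/2)
(11*u(2, 1))*E = (11*(-85/4 + (29/4)*2 - 3/2*1*2**2 + (9/2)*1*2))*(-26) = (11*(-85/4 + 29/2 - 3/2*1*4 + 9))*(-26) = (11*(-85/4 + 29/2 - 6 + 9))*(-26) = (11*(-15/4))*(-26) = -165/4*(-26) = 2145/2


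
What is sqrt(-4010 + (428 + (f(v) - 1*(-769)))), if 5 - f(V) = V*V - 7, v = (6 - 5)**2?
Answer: I*sqrt(2802) ≈ 52.934*I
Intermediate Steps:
v = 1 (v = 1**2 = 1)
f(V) = 12 - V**2 (f(V) = 5 - (V*V - 7) = 5 - (V**2 - 7) = 5 - (-7 + V**2) = 5 + (7 - V**2) = 12 - V**2)
sqrt(-4010 + (428 + (f(v) - 1*(-769)))) = sqrt(-4010 + (428 + ((12 - 1*1**2) - 1*(-769)))) = sqrt(-4010 + (428 + ((12 - 1*1) + 769))) = sqrt(-4010 + (428 + ((12 - 1) + 769))) = sqrt(-4010 + (428 + (11 + 769))) = sqrt(-4010 + (428 + 780)) = sqrt(-4010 + 1208) = sqrt(-2802) = I*sqrt(2802)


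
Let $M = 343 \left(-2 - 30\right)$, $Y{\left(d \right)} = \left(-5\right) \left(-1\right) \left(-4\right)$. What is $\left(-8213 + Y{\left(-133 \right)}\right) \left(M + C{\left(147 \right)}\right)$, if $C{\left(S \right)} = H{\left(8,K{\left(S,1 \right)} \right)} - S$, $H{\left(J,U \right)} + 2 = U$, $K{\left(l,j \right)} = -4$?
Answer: $91625057$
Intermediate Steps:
$Y{\left(d \right)} = -20$ ($Y{\left(d \right)} = 5 \left(-4\right) = -20$)
$H{\left(J,U \right)} = -2 + U$
$C{\left(S \right)} = -6 - S$ ($C{\left(S \right)} = \left(-2 - 4\right) - S = -6 - S$)
$M = -10976$ ($M = 343 \left(-2 - 30\right) = 343 \left(-32\right) = -10976$)
$\left(-8213 + Y{\left(-133 \right)}\right) \left(M + C{\left(147 \right)}\right) = \left(-8213 - 20\right) \left(-10976 - 153\right) = - 8233 \left(-10976 - 153\right) = \left(-8233\right) \left(-11129\right) = 91625057$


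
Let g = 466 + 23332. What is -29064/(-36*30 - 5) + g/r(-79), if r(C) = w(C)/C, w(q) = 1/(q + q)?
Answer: 46042232732/155 ≈ 2.9705e+8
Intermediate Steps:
w(q) = 1/(2*q)
r(C) = 1/(2*C²) (r(C) = (1/(2*C))/C = 1/(2*C²))
g = 23798
-29064/(-36*30 - 5) + g/r(-79) = -29064/(-36*30 - 5) + 23798/(((½)/(-79)²)) = -29064/(-1080 - 5) + 23798/(((½)*(1/6241))) = -29064/(-1085) + 23798/(1/12482) = -29064*(-1/1085) + 23798*12482 = 4152/155 + 297046636 = 46042232732/155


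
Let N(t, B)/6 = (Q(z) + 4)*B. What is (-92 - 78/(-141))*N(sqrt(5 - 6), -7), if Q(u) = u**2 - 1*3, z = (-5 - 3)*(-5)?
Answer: 289006116/47 ≈ 6.1491e+6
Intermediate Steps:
z = 40 (z = -8*(-5) = 40)
Q(u) = -3 + u**2 (Q(u) = u**2 - 3 = -3 + u**2)
N(t, B) = 9606*B (N(t, B) = 6*(((-3 + 40**2) + 4)*B) = 6*(((-3 + 1600) + 4)*B) = 6*((1597 + 4)*B) = 6*(1601*B) = 9606*B)
(-92 - 78/(-141))*N(sqrt(5 - 6), -7) = (-92 - 78/(-141))*(9606*(-7)) = (-92 - 78*(-1/141))*(-67242) = (-92 + 26/47)*(-67242) = -4298/47*(-67242) = 289006116/47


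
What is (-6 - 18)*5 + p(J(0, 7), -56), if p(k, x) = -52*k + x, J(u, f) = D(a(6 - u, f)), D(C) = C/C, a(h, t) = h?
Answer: -228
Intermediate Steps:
D(C) = 1
J(u, f) = 1
p(k, x) = x - 52*k
(-6 - 18)*5 + p(J(0, 7), -56) = (-6 - 18)*5 + (-56 - 52*1) = -24*5 + (-56 - 52) = -120 - 108 = -228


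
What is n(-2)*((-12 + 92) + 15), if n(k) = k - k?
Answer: 0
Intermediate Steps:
n(k) = 0
n(-2)*((-12 + 92) + 15) = 0*((-12 + 92) + 15) = 0*(80 + 15) = 0*95 = 0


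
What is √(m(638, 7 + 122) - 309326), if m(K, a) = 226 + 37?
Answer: I*√309063 ≈ 555.93*I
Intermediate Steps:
m(K, a) = 263
√(m(638, 7 + 122) - 309326) = √(263 - 309326) = √(-309063) = I*√309063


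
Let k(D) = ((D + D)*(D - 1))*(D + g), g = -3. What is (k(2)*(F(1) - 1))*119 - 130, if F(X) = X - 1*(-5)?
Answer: -2510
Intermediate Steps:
F(X) = 5 + X (F(X) = X + 5 = 5 + X)
k(D) = 2*D*(-1 + D)*(-3 + D) (k(D) = ((D + D)*(D - 1))*(D - 3) = ((2*D)*(-1 + D))*(-3 + D) = (2*D*(-1 + D))*(-3 + D) = 2*D*(-1 + D)*(-3 + D))
(k(2)*(F(1) - 1))*119 - 130 = ((2*2*(3 + 2² - 4*2))*((5 + 1) - 1))*119 - 130 = ((2*2*(3 + 4 - 8))*(6 - 1))*119 - 130 = ((2*2*(-1))*5)*119 - 130 = -4*5*119 - 130 = -20*119 - 130 = -2380 - 130 = -2510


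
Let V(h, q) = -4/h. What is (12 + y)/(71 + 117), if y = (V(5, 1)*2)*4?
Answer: 7/235 ≈ 0.029787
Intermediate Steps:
y = -32/5 (y = (-4/5*2)*4 = (-4*⅕*2)*4 = -⅘*2*4 = -8/5*4 = -32/5 ≈ -6.4000)
(12 + y)/(71 + 117) = (12 - 32/5)/(71 + 117) = (28/5)/188 = (28/5)*(1/188) = 7/235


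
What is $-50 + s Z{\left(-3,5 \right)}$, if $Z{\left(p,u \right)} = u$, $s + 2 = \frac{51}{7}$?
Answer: $- \frac{165}{7} \approx -23.571$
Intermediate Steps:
$s = \frac{37}{7}$ ($s = -2 + \frac{51}{7} = \frac{37}{7} \approx 5.2857$)
$-50 + s Z{\left(-3,5 \right)} = -50 + \frac{37}{7} \cdot 5 = -50 + \frac{185}{7} = - \frac{165}{7}$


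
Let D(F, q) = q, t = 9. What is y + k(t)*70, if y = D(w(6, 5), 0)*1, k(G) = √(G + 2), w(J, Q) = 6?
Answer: 70*√11 ≈ 232.16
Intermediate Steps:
k(G) = √(2 + G)
y = 0 (y = 0*1 = 0)
y + k(t)*70 = 0 + √(2 + 9)*70 = 0 + √11*70 = 0 + 70*√11 = 70*√11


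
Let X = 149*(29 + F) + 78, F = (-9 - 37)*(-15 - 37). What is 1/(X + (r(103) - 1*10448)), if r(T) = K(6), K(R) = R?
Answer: 1/350365 ≈ 2.8542e-6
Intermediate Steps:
r(T) = 6
F = 2392 (F = -46*(-52) = 2392)
X = 360807 (X = 149*(29 + 2392) + 78 = 149*2421 + 78 = 360729 + 78 = 360807)
1/(X + (r(103) - 1*10448)) = 1/(360807 + (6 - 1*10448)) = 1/(360807 + (6 - 10448)) = 1/(360807 - 10442) = 1/350365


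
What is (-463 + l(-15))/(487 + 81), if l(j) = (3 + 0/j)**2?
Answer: -227/284 ≈ -0.79930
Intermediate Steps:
l(j) = 9 (l(j) = (3 + 0)**2 = 3**2 = 9)
(-463 + l(-15))/(487 + 81) = (-463 + 9)/(487 + 81) = -454/568 = -454*1/568 = -227/284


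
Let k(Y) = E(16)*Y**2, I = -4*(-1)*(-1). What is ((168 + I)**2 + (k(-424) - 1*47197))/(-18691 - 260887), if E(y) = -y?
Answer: 2896717/279578 ≈ 10.361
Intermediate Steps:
I = -4 (I = 4*(-1) = -4)
k(Y) = -16*Y**2 (k(Y) = (-1*16)*Y**2 = -16*Y**2)
((168 + I)**2 + (k(-424) - 1*47197))/(-18691 - 260887) = ((168 - 4)**2 + (-16*(-424)**2 - 1*47197))/(-18691 - 260887) = (164**2 + (-16*179776 - 47197))/(-279578) = (26896 + (-2876416 - 47197))*(-1/279578) = (26896 - 2923613)*(-1/279578) = -2896717*(-1/279578) = 2896717/279578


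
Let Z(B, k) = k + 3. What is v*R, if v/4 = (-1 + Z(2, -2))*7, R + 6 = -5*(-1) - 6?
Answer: 0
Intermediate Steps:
Z(B, k) = 3 + k
R = -7 (R = -6 + (-5*(-1) - 6) = -6 + (5 - 6) = -6 - 1 = -7)
v = 0 (v = 4*((-1 + (3 - 2))*7) = 4*((-1 + 1)*7) = 4*(0*7) = 4*0 = 0)
v*R = 0*(-7) = 0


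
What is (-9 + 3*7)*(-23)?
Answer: -276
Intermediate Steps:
(-9 + 3*7)*(-23) = (-9 + 21)*(-23) = 12*(-23) = -276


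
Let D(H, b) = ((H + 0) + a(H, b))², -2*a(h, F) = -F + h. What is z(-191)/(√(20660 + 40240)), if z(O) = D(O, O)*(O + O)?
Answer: -6967871*√609/3045 ≈ -56471.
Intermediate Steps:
a(h, F) = F/2 - h/2 (a(h, F) = -(-F + h)/2 = -(h - F)/2 = F/2 - h/2)
D(H, b) = (H/2 + b/2)² (D(H, b) = ((H + 0) + (b/2 - H/2))² = (H + (b/2 - H/2))² = (H/2 + b/2)²)
z(O) = 2*O³ (z(O) = ((O + O)²/4)*(O + O) = ((2*O)²/4)*(2*O) = ((4*O²)/4)*(2*O) = O²*(2*O) = 2*O³)
z(-191)/(√(20660 + 40240)) = (2*(-191)³)/(√(20660 + 40240)) = (2*(-6967871))/(√60900) = -13935742*√609/6090 = -6967871*√609/3045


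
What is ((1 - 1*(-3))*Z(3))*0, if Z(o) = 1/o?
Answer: 0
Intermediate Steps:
((1 - 1*(-3))*Z(3))*0 = ((1 - 1*(-3))/3)*0 = ((1 + 3)*(1/3))*0 = (4*(1/3))*0 = (4/3)*0 = 0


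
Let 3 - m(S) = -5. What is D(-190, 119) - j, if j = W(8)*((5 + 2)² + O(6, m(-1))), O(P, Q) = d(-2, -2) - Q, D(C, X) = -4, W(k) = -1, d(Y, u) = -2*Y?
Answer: 41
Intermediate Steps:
m(S) = 8 (m(S) = 3 - 1*(-5) = 3 + 5 = 8)
O(P, Q) = 4 - Q (O(P, Q) = -2*(-2) - Q = 4 - Q)
j = -45 (j = -((5 + 2)² + (4 - 1*8)) = -(7² + (4 - 8)) = -(49 - 4) = -1*45 = -45)
D(-190, 119) - j = -4 - 1*(-45) = -4 + 45 = 41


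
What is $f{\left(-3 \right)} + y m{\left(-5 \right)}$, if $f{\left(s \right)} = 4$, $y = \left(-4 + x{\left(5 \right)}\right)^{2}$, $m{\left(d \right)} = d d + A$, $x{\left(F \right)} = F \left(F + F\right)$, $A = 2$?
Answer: $57136$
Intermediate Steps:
$x{\left(F \right)} = 2 F^{2}$ ($x{\left(F \right)} = F 2 F = 2 F^{2}$)
$m{\left(d \right)} = 2 + d^{2}$ ($m{\left(d \right)} = d d + 2 = d^{2} + 2 = 2 + d^{2}$)
$y = 2116$ ($y = \left(-4 + 2 \cdot 5^{2}\right)^{2} = \left(-4 + 2 \cdot 25\right)^{2} = \left(-4 + 50\right)^{2} = 46^{2} = 2116$)
$f{\left(-3 \right)} + y m{\left(-5 \right)} = 4 + 2116 \left(2 + \left(-5\right)^{2}\right) = 4 + 2116 \left(2 + 25\right) = 4 + 2116 \cdot 27 = 4 + 57132 = 57136$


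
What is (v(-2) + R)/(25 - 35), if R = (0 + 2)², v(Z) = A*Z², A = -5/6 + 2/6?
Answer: -⅕ ≈ -0.20000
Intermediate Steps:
A = -½ (A = -5*⅙ + 2*(⅙) = -⅚ + ⅓ = -½ ≈ -0.50000)
v(Z) = -Z²/2
R = 4 (R = 2² = 4)
(v(-2) + R)/(25 - 35) = (-½*(-2)² + 4)/(25 - 35) = (-½*4 + 4)/(-10) = -(-2 + 4)/10 = -⅒*2 = -⅕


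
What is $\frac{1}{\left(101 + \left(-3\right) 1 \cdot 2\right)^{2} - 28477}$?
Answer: $- \frac{1}{19452} \approx -5.1409 \cdot 10^{-5}$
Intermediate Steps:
$\frac{1}{\left(101 + \left(-3\right) 1 \cdot 2\right)^{2} - 28477} = \frac{1}{\left(101 - 6\right)^{2} - 28477} = \frac{1}{95^{2} - 28477} = \frac{1}{9025 - 28477} = \frac{1}{-19452} = - \frac{1}{19452}$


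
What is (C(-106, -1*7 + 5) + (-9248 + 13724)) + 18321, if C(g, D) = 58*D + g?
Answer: 22575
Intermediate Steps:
C(g, D) = g + 58*D
(C(-106, -1*7 + 5) + (-9248 + 13724)) + 18321 = ((-106 + 58*(-1*7 + 5)) + (-9248 + 13724)) + 18321 = ((-106 + 58*(-7 + 5)) + 4476) + 18321 = ((-106 + 58*(-2)) + 4476) + 18321 = ((-106 - 116) + 4476) + 18321 = (-222 + 4476) + 18321 = 4254 + 18321 = 22575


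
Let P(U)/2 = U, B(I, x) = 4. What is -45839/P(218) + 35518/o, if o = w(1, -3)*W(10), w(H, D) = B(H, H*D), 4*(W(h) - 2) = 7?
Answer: 14798263/6540 ≈ 2262.7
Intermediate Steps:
W(h) = 15/4 (W(h) = 2 + (¼)*7 = 2 + 7/4 = 15/4)
w(H, D) = 4
P(U) = 2*U
o = 15 (o = 4*(15/4) = 15)
-45839/P(218) + 35518/o = -45839/(2*218) + 35518/15 = -45839/436 + 35518*(1/15) = -45839*1/436 + 35518/15 = -45839/436 + 35518/15 = 14798263/6540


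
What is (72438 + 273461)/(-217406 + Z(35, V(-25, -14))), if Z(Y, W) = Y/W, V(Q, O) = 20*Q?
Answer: -34589900/21740607 ≈ -1.5910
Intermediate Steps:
(72438 + 273461)/(-217406 + Z(35, V(-25, -14))) = (72438 + 273461)/(-217406 + 35/((20*(-25)))) = 345899/(-217406 + 35/(-500)) = 345899/(-217406 + 35*(-1/500)) = 345899/(-217406 - 7/100) = 345899/(-21740607/100) = 345899*(-100/21740607) = -34589900/21740607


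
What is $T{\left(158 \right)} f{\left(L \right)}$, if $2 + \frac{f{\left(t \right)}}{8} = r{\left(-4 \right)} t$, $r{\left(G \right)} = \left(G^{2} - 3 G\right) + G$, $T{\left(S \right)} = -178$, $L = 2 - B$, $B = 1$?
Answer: $-31328$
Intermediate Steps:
$L = 1$ ($L = 2 - 1 = 1$)
$r{\left(G \right)} = G^{2} - 2 G$
$f{\left(t \right)} = -16 + 192 t$ ($f{\left(t \right)} = -16 + 8 - 4 \left(-2 - 4\right) t = -16 + 8 \left(-4\right) \left(-6\right) t = -16 + 8 \cdot 24 t = -16 + 192 t$)
$T{\left(158 \right)} f{\left(L \right)} = - 178 \left(-16 + 192 \cdot 1\right) = - 178 \left(-16 + 192\right) = \left(-178\right) 176 = -31328$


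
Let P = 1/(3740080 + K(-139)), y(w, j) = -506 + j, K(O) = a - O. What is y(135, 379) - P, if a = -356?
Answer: -474962602/3739863 ≈ -127.00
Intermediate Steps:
K(O) = -356 - O
P = 1/3739863 (P = 1/(3740080 + (-356 - 1*(-139))) = 1/(3740080 + (-356 + 139)) = 1/(3740080 - 217) = 1/3739863 ≈ 2.6739e-7)
y(135, 379) - P = (-506 + 379) - 1*1/3739863 = -127 - 1/3739863 = -474962602/3739863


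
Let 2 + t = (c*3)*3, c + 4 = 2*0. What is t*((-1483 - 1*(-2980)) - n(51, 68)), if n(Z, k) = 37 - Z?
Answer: -57418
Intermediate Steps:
c = -4 (c = -4 + 2*0 = -4 + 0 = -4)
t = -38 (t = -2 - 4*3*3 = -2 - 12*3 = -2 - 36 = -38)
t*((-1483 - 1*(-2980)) - n(51, 68)) = -38*((-1483 - 1*(-2980)) - (37 - 1*51)) = -38*((-1483 + 2980) - (37 - 51)) = -38*(1497 - 1*(-14)) = -38*(1497 + 14) = -38*1511 = -57418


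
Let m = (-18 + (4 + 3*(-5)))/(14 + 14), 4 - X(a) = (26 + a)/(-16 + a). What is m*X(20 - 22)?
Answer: -116/21 ≈ -5.5238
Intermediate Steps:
X(a) = 4 - (26 + a)/(-16 + a)
m = -29/28 (m = (-18 + (4 - 15))/28 = (-18 - 11)*(1/28) = -29*1/28 = -29/28 ≈ -1.0357)
m*X(20 - 22) = -87*(-30 + (20 - 22))/(28*(-16 + (20 - 22))) = -87*(-30 - 2)/(28*(-16 - 2)) = -87*(-32)/(28*(-18)) = -87*(-1)*(-32)/(28*18) = -29/28*16/3 = -116/21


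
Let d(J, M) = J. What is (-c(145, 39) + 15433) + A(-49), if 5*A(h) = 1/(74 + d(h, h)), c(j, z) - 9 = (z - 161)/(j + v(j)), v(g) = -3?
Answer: 136895696/8875 ≈ 15425.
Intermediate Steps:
c(j, z) = 9 + (-161 + z)/(-3 + j) (c(j, z) = 9 + (z - 161)/(j - 3) = 9 + (-161 + z)/(-3 + j))
A(h) = 1/(5*(74 + h))
(-c(145, 39) + 15433) + A(-49) = (-(-188 + 39 + 9*145)/(-3 + 145) + 15433) + 1/(5*(74 - 49)) = (-(-188 + 39 + 1305)/142 + 15433) + (⅕)/25 = (-1156/142 + 15433) + (⅕)*(1/25) = (-1*578/71 + 15433) + 1/125 = (-578/71 + 15433) + 1/125 = 1095165/71 + 1/125 = 136895696/8875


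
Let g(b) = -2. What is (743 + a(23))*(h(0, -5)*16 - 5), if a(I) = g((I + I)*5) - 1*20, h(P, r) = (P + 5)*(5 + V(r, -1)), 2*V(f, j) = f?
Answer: 140595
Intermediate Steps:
V(f, j) = f/2
h(P, r) = (5 + P)*(5 + r/2) (h(P, r) = (P + 5)*(5 + r/2) = (5 + P)*(5 + r/2))
a(I) = -22 (a(I) = -2 - 1*20 = -2 - 20 = -22)
(743 + a(23))*(h(0, -5)*16 - 5) = (743 - 22)*((25 + 5*0 + (5/2)*(-5) + (½)*0*(-5))*16 - 5) = 721*((25 + 0 - 25/2 + 0)*16 - 5) = 721*((25/2)*16 - 5) = 721*(200 - 5) = 721*195 = 140595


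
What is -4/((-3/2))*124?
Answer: 992/3 ≈ 330.67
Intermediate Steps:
-4/((-3/2))*124 = -4/((-3*½))*124 = -4/(-3/2)*124 = -4*(-⅔)*124 = (8/3)*124 = 992/3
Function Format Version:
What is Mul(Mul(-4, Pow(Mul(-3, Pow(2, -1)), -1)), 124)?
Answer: Rational(992, 3) ≈ 330.67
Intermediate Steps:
Mul(Mul(-4, Pow(Mul(-3, Pow(2, -1)), -1)), 124) = Mul(Mul(-4, Pow(Mul(-3, Rational(1, 2)), -1)), 124) = Mul(Mul(-4, Pow(Rational(-3, 2), -1)), 124) = Mul(Mul(-4, Rational(-2, 3)), 124) = Mul(Rational(8, 3), 124) = Rational(992, 3)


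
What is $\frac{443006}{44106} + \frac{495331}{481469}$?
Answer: $\frac{117570362450}{10617835857} \approx 11.073$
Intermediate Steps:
$\frac{443006}{44106} + \frac{495331}{481469} = 443006 \cdot \frac{1}{44106} + 495331 \cdot \frac{1}{481469} = \frac{221503}{22053} + \frac{495331}{481469} = \frac{117570362450}{10617835857}$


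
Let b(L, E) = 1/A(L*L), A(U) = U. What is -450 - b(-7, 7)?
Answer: -22051/49 ≈ -450.02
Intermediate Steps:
b(L, E) = L**(-2) (b(L, E) = 1/(L*L) = 1/(L**2) = L**(-2))
-450 - b(-7, 7) = -450 - 1/(-7)**2 = -450 - 1*1/49 = -450 - 1/49 = -22051/49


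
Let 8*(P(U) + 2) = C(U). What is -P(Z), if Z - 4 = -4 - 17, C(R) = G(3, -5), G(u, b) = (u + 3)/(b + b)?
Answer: 83/40 ≈ 2.0750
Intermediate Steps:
G(u, b) = (3 + u)/(2*b) (G(u, b) = (3 + u)/((2*b)) = (3 + u)*(1/(2*b)) = (3 + u)/(2*b))
C(R) = -⅗ (C(R) = (½)*(3 + 3)/(-5) = (½)*(-⅕)*6 = -⅗)
Z = -17 (Z = 4 + (-4 - 17) = 4 - 21 = -17)
P(U) = -83/40 (P(U) = -2 + (⅛)*(-⅗) = -2 - 3/40 = -83/40)
-P(Z) = -1*(-83/40) = 83/40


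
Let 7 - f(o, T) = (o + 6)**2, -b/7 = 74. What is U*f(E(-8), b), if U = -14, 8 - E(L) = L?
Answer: 6678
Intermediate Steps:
b = -518 (b = -7*74 = -518)
E(L) = 8 - L
f(o, T) = 7 - (6 + o)**2 (f(o, T) = 7 - (o + 6)**2 = 7 - (6 + o)**2)
U*f(E(-8), b) = -14*(7 - (6 + (8 - 1*(-8)))**2) = -14*(7 - (6 + (8 + 8))**2) = -14*(7 - (6 + 16)**2) = -14*(7 - 1*22**2) = -14*(7 - 1*484) = -14*(7 - 484) = -14*(-477) = 6678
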